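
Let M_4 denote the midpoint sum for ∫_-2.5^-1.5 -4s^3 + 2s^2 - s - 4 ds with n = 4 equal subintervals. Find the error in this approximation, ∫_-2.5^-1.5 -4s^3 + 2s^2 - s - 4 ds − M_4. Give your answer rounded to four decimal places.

0.1354

Exact integral: ∫_-2.5^-1.5 f(s) ds ≈ 40.166667.
M_4 = 40.03125.
Error ≈ 40.166667 − 40.03125 ≈ 0.1354.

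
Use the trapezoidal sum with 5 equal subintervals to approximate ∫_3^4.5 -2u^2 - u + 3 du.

-43.92

Δu = (4.5 − 3)/5 = 0.3.
f(3) = -18, f(3.3) = -22.08, f(3.6) = -26.52, f(3.9) = -31.32, f(4.2) = -36.48, f(4.5) = -42.
T_5 = (Δu/2)·[f(u_0) + 2f(u_1) + ... + 2f(u_{4}) + f(u_5)].
Sum = -43.92.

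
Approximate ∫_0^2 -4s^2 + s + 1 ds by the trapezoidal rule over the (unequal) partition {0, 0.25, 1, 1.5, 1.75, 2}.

-7.0625

Subinterval widths: 0.25, 0.75, 0.5, 0.25, 0.25.
f(0) = 1, f(0.25) = 1, f(1) = -2, f(1.5) = -6.5, f(1.75) = -9.5, f(2) = -13.
On each subinterval the trapezoid contributes (Δs_i/2)·[f(s_{i-1}) + f(s_i)].
Sum = -7.0625.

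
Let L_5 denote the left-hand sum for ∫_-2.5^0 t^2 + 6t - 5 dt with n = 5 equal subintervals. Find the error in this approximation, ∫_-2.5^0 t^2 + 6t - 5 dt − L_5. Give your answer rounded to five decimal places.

Exact integral: ∫_-2.5^0 f(t) dt ≈ -26.0416667.
L_5 = -28.125.
Error ≈ -26.0416667 − (-28.125) ≈ 2.08333.

2.08333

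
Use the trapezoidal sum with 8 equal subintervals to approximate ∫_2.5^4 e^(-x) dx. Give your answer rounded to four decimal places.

0.0640

Δx = (4 − 2.5)/8 = 0.1875.
f(2.5) ≈ 0.0821, f(2.6875) ≈ 0.0681, f(2.875) ≈ 0.0564, f(3.0625) ≈ 0.0468, f(3.25) ≈ 0.0388, f(3.4375) ≈ 0.0321, f(3.625) ≈ 0.0266, f(3.8125) ≈ 0.0221, f(4) ≈ 0.0183.
T_8 = (Δx/2)·[f(x_0) + 2f(x_1) + ... + 2f(x_{7}) + f(x_8)].
Sum ≈ 0.0640.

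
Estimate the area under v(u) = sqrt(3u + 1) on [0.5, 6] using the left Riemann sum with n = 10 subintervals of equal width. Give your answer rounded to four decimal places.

16.7468

Δu = (6 − 0.5)/10 = 0.55.
Left endpoints: 0.5, 1.05, 1.6, 2.15, 2.7, 3.25, 3.8, 4.35, 4.9, 5.45.
v(0.5) ≈ 1.5811, v(1.05) ≈ 2.0372, v(1.6) ≈ 2.4083, v(2.15) ≈ 2.7295, v(2.7) ≈ 3.0166, v(3.25) ≈ 3.2787, v(3.8) ≈ 3.5214, v(4.35) ≈ 3.7483, v(4.9) ≈ 3.9623, v(5.45) ≈ 4.1653.
Sum = Δu · [v(0.5) + v(1.05) + v(1.6) + ...].
Sum ≈ 16.7468.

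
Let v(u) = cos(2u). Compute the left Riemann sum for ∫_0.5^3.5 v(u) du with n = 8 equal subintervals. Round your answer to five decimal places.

Δu = (3.5 − 0.5)/8 = 0.375.
Left endpoints: 0.5, 0.875, 1.25, 1.625, 2, 2.375, 2.75, 3.125.
v(0.5) ≈ 0.54030, v(0.875) ≈ -0.17825, v(1.25) ≈ -0.80114, v(1.625) ≈ -0.99413, v(2) ≈ -0.65364, v(2.375) ≈ 0.03760, v(2.75) ≈ 0.70867, v(3.125) ≈ 0.99945.
Sum = Δu · [v(0.5) + v(0.875) + v(1.25) + ...].
Sum ≈ -0.12793.

-0.12793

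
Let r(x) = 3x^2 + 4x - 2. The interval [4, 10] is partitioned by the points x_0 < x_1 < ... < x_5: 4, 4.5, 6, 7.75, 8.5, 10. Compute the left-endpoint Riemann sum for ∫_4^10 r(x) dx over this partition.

903.640625

Subinterval widths: 0.5, 1.5, 1.75, 0.75, 1.5.
Left endpoints: 4, 4.5, 6, 7.75, 8.5.
r(4) = 62, r(4.5) = 76.75, r(6) = 130, r(7.75) = 209.1875, r(8.5) = 248.75.
Sum = Σ Δx_i · r(x_i).
Sum = 903.640625.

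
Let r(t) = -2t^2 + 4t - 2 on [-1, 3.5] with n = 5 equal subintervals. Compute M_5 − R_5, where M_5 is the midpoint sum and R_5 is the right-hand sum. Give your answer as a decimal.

M_5 = -15.1425.
R_5 = -18.99.
M_5 − R_5 = 3.8475.

3.8475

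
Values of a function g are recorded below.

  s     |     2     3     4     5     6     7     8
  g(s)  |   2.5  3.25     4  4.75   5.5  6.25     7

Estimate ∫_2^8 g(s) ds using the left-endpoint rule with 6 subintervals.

26.25

Δs = 1.
Sum = 1·[2.5 + 3.25 + 4 + 4.75 + 5.5 + 6.25] = 26.25.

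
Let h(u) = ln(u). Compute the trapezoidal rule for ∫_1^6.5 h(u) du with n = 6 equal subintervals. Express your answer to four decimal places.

Δu = (6.5 − 1)/6 = 11/12.
h(1) ≈ 0.0000, h(23/12) ≈ 0.6506, h(17/6) ≈ 1.0415, h(3.75) ≈ 1.3218, h(14/3) ≈ 1.5404, h(67/12) ≈ 1.7198, h(6.5) ≈ 1.8718.
T_6 = (Δu/2)·[h(u_0) + 2h(u_1) + ... + 2h(u_{5}) + h(u_6)].
Sum ≈ 6.6091.

6.6091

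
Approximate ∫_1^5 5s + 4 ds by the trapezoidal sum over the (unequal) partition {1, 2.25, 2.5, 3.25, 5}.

Subinterval widths: 1.25, 0.25, 0.75, 1.75.
f(1) = 9, f(2.25) = 15.25, f(2.5) = 16.5, f(3.25) = 20.25, f(5) = 29.
On each subinterval the trapezoid contributes (Δs_i/2)·[f(s_{i-1}) + f(s_i)].
Sum = 76.

76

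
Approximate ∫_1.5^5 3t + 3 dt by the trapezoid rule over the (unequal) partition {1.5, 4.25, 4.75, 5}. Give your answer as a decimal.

Subinterval widths: 2.75, 0.5, 0.25.
f(1.5) = 7.5, f(4.25) = 15.75, f(4.75) = 17.25, f(5) = 18.
On each subinterval the trapezoid contributes (Δt_i/2)·[f(t_{i-1}) + f(t_i)].
Sum = 44.625.

44.625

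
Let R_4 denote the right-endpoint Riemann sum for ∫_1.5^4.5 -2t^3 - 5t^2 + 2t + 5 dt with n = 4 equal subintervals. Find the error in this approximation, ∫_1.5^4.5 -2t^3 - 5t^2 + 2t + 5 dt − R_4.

103.78125

Exact integral: ∫_1.5^4.5 f(t) dt = -315.75.
R_4 = -419.53125.
Error = -315.75 − (-419.53125) = 103.78125.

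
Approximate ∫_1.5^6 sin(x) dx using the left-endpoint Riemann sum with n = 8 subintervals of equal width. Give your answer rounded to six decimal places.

Δx = (6 − 1.5)/8 = 0.5625.
Left endpoints: 1.5, 2.0625, 2.625, 3.1875, 3.75, 4.3125, 4.875, 5.4375.
f(1.5) ≈ 0.997495, f(2.0625) ≈ 0.881530, f(2.625) ≈ 0.493920, f(3.1875) ≈ -0.045891, f(3.75) ≈ -0.571561, f(4.3125) ≈ -0.921104, f(4.875) ≈ -0.986808, f(5.4375) ≈ -0.748426.
Sum = Δx · [f(1.5) + f(2.0625) + f(2.625) + ...].
Sum ≈ -0.506726.

-0.506726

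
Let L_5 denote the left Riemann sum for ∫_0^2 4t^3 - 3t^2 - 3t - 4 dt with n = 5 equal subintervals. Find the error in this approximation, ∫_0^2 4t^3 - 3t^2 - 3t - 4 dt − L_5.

Exact integral: ∫_0^2 f(t) dt = -6.
L_5 = -8.32.
Error = -6 − (-8.32) = 2.32.

2.32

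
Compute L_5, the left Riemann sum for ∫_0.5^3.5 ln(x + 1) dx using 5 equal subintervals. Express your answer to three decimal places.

2.817

Δx = (3.5 − 0.5)/5 = 0.6.
Left endpoints: 0.5, 1.1, 1.7, 2.3, 2.9.
f(0.5) ≈ 0.405, f(1.1) ≈ 0.742, f(1.7) ≈ 0.993, f(2.3) ≈ 1.194, f(2.9) ≈ 1.361.
Sum = Δx · [f(0.5) + f(1.1) + f(1.7) + f(2.3) + f(2.9)].
Sum ≈ 2.817.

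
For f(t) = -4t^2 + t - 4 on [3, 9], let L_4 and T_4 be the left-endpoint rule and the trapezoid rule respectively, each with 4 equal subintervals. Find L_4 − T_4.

211.5

L_4 = -721.5.
T_4 = -933.
L_4 − T_4 = 211.5.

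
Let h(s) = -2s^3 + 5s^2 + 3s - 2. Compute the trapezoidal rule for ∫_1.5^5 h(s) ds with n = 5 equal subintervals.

Δs = (5 − 1.5)/5 = 0.7.
h(1.5) = 7, h(2.2) = 7.504, h(2.9) = -0.028, h(3.6) = -19.712, h(4.3) = -55.664, h(5) = -112.
T_5 = (Δs/2)·[h(s_0) + 2h(s_1) + ... + 2h(s_{4}) + h(s_5)].
Sum = -84.28.

-84.28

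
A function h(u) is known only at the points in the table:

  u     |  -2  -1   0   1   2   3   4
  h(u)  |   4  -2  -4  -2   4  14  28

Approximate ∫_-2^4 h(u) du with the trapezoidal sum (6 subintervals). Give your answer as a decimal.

26

Δu = 1.
T_6 = (1/2)·[4 + 2·(-2) + 2·(-4) + 2·(-2) + 2·4 + 2·14 + 28] = 26.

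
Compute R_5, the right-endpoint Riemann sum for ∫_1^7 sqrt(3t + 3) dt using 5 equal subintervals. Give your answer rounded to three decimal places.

Δt = (7 − 1)/5 = 1.2.
Right endpoints: 2.2, 3.4, 4.6, 5.8, 7.
f(2.2) ≈ 3.098, f(3.4) ≈ 3.633, f(4.6) ≈ 4.099, f(5.8) ≈ 4.517, f(7) ≈ 4.899.
Sum = Δt · [f(2.2) + f(3.4) + f(4.6) + f(5.8) + f(7)].
Sum ≈ 24.295.

24.295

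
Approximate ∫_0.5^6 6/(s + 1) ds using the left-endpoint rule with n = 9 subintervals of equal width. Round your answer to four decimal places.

Δs = (6 − 0.5)/9 = 11/18.
Left endpoints: 0.5, 10/9, 31/18, 7/3, 53/18, 32/9, 25/6, 43/9, 97/18.
f(0.5) = 4, f(10/9) = 54/19, f(31/18) = 108/49, f(7/3) = 1.8, f(53/18) = 108/71, f(32/9) = 54/41, f(25/6) = 36/31, f(43/9) = 27/26, f(97/18) = 108/115.
Sum = Δs · [f(0.5) + f(10/9) + f(31/18) + ...].
Sum ≈ 10.2809.

10.2809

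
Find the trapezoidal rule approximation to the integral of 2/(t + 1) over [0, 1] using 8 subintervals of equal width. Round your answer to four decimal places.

1.3882

Δt = (1 − 0)/8 = 0.125.
f(0) = 2, f(0.125) = 16/9, f(0.25) = 1.6, f(0.375) = 16/11, f(0.5) = 4/3, f(0.625) = 16/13, f(0.75) = 8/7, f(0.875) = 16/15, f(1) = 1.
T_8 = (Δt/2)·[f(t_0) + 2f(t_1) + ... + 2f(t_{7}) + f(t_8)].
Sum ≈ 1.3882.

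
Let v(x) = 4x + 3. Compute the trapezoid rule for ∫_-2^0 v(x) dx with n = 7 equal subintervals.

-2

Δx = (0 − (-2))/7 = 2/7.
v(-2) = -5, v(-12/7) = -27/7, v(-10/7) = -19/7, v(-8/7) = -11/7, v(-6/7) = -3/7, v(-4/7) = 5/7, v(-2/7) = 13/7, v(0) = 3.
T_7 = (Δx/2)·[v(x_0) + 2v(x_1) + ... + 2v(x_{6}) + v(x_7)].
Sum = -2.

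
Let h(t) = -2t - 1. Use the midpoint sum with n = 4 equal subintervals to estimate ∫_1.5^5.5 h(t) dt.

-32

Δt = (5.5 − 1.5)/4 = 1.
Midpoints: 2, 3, 4, 5.
h(2) = -5, h(3) = -7, h(4) = -9, h(5) = -11.
Sum = Δt · [h(2) + h(3) + h(4) + h(5)].
Sum = -32.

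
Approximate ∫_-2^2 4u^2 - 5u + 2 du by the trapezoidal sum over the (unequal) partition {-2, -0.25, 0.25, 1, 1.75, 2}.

Subinterval widths: 1.75, 0.5, 0.75, 0.75, 0.25.
f(-2) = 28, f(-0.25) = 3.5, f(0.25) = 1, f(1) = 1, f(1.75) = 5.5, f(2) = 8.
On each subinterval the trapezoid contributes (Δu_i/2)·[f(u_{i-1}) + f(u_i)].
Sum = 33.5625.

33.5625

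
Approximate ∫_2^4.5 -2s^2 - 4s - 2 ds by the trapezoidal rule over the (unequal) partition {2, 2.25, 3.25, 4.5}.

-93.90625

Subinterval widths: 0.25, 1, 1.25.
f(2) = -18, f(2.25) = -21.125, f(3.25) = -36.125, f(4.5) = -60.5.
On each subinterval the trapezoid contributes (Δs_i/2)·[f(s_{i-1}) + f(s_i)].
Sum = -93.90625.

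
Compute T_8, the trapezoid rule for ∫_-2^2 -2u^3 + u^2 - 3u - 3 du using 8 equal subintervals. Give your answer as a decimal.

-6.5

Δu = (2 − (-2))/8 = 0.5.
f(-2) = 23, f(-1.5) = 10.5, f(-1) = 3, f(-0.5) = -1, f(0) = -3, f(0.5) = -4.5, f(1) = -7, f(1.5) = -12, f(2) = -21.
T_8 = (Δu/2)·[f(u_0) + 2f(u_1) + ... + 2f(u_{7}) + f(u_8)].
Sum = -6.5.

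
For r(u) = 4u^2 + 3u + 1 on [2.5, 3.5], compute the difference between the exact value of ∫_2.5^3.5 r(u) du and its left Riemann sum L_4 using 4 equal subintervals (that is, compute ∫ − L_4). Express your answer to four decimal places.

Exact integral: ∫_2.5^3.5 r(u) du ≈ 46.333333.
L_4 = 43.
Error ≈ 46.333333 − 43 ≈ 3.3333.

3.3333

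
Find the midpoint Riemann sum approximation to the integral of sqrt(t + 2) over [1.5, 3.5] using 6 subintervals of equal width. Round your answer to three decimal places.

4.234

Δt = (3.5 − 1.5)/6 = 1/3.
Midpoints: 5/3, 2, 7/3, 8/3, 3, 10/3.
f(5/3) ≈ 1.915, f(2) ≈ 2.000, f(7/3) ≈ 2.082, f(8/3) ≈ 2.160, f(3) ≈ 2.236, f(10/3) ≈ 2.309.
Sum = Δt · [f(5/3) + f(2) + f(7/3) + ...].
Sum ≈ 4.234.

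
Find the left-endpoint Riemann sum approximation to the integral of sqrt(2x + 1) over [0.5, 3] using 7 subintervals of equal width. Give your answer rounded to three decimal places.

5.007

Δx = (3 − 0.5)/7 = 5/14.
Left endpoints: 0.5, 6/7, 17/14, 11/7, 27/14, 16/7, 37/14.
f(0.5) ≈ 1.414, f(6/7) ≈ 1.648, f(17/14) ≈ 1.852, f(11/7) ≈ 2.035, f(27/14) ≈ 2.204, f(16/7) ≈ 2.360, f(37/14) ≈ 2.507.
Sum = Δx · [f(0.5) + f(6/7) + f(17/14) + ...].
Sum ≈ 5.007.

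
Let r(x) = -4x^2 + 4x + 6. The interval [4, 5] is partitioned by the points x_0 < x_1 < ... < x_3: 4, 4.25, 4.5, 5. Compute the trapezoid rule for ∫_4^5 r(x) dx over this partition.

Subinterval widths: 0.25, 0.25, 0.5.
r(4) = -42, r(4.25) = -49.25, r(4.5) = -57, r(5) = -74.
On each subinterval the trapezoid contributes (Δx_i/2)·[r(x_{i-1}) + r(x_i)].
Sum = -57.4375.

-57.4375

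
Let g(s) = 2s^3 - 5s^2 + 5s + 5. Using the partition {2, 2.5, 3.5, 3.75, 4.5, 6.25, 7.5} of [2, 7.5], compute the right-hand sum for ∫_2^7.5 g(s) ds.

Subinterval widths: 0.5, 1, 0.25, 0.75, 1.75, 1.25.
Right endpoints: 2.5, 3.5, 3.75, 4.5, 6.25, 7.5.
g(2.5) = 17.5, g(3.5) = 47, g(3.75) = 58.90625, g(4.5) = 108.5, g(6.25) = 329.21875, g(7.5) = 605.
Sum = Σ Δs_i · g(s_i).
Sum = 1484.234375.

1484.234375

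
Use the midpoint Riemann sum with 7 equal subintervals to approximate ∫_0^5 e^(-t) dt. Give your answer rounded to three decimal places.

Δt = (5 − 0)/7 = 5/7.
Midpoints: 5/14, 15/14, 25/14, 2.5, 45/14, 55/14, 65/14.
f(5/14) ≈ 0.700, f(15/14) ≈ 0.343, f(25/14) ≈ 0.168, f(2.5) ≈ 0.082, f(45/14) ≈ 0.040, f(55/14) ≈ 0.020, f(65/14) ≈ 0.010.
Sum = Δt · [f(5/14) + f(15/14) + f(25/14) + ...].
Sum ≈ 0.972.

0.972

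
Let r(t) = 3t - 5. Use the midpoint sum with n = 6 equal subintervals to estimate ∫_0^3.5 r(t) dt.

0.875

Δt = (3.5 − 0)/6 = 7/12.
Midpoints: 7/24, 0.875, 35/24, 49/24, 2.625, 77/24.
r(7/24) = -4.125, r(0.875) = -2.375, r(35/24) = -0.625, r(49/24) = 1.125, r(2.625) = 2.875, r(77/24) = 4.625.
Sum = Δt · [r(7/24) + r(0.875) + r(35/24) + ...].
Sum = 0.875.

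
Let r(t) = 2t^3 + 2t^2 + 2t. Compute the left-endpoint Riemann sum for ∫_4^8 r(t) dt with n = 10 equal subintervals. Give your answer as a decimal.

Δt = (8 − 4)/10 = 0.4.
Left endpoints: 4, 4.4, 4.8, 5.2, 5.6, 6, 6.4, 6.8, 7.2, 7.6.
r(4) = 168, r(4.4) = 217.888, r(4.8) = 276.864, r(5.2) = 345.696, r(5.6) = 425.152, r(6) = 516, r(6.4) = 619.008, r(6.8) = 734.944, r(7.2) = 864.576, r(7.6) = 1008.672.
Sum = Δt · [r(4) + r(4.4) + r(4.8) + ...].
Sum = 2070.72.

2070.72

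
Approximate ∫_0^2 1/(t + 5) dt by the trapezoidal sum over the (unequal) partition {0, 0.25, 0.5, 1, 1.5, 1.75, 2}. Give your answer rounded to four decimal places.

0.3367

Subinterval widths: 0.25, 0.25, 0.5, 0.5, 0.25, 0.25.
f(0) = 0.2, f(0.25) = 4/21, f(0.5) = 2/11, f(1) = 1/6, f(1.5) = 2/13, f(1.75) = 4/27, f(2) = 1/7.
On each subinterval the trapezoid contributes (Δt_i/2)·[f(t_{i-1}) + f(t_i)].
Sum ≈ 0.3367.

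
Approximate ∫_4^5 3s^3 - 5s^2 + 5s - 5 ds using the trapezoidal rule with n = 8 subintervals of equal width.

Δs = (5 − 4)/8 = 0.125.
f(4) = 127, f(4.125) = 72251/512, f(4.25) = 156.234375, f(4.375) = 88265/512, f(4.5) = 189.625, f(4.625) = 106479/512, f(4.75) = 227.453125, f(4.875) = 127037/512, f(5) = 270.
T_8 = (Δs/2)·[f(s_0) + 2f(s_1) + ... + 2f(s_{7}) + f(s_8)].
Sum = 192.67578125.

192.67578125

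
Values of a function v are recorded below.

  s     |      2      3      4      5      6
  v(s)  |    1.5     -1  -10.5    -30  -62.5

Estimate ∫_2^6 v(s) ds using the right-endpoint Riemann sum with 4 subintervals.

-104

Δs = 1.
Sum = 1·[(-1) + (-10.5) + (-30) + (-62.5)] = -104.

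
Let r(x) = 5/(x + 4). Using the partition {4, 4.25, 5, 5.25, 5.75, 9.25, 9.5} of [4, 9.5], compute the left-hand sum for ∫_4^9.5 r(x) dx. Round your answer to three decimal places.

2.909

Subinterval widths: 0.25, 0.75, 0.25, 0.5, 3.5, 0.25.
Left endpoints: 4, 4.25, 5, 5.25, 5.75, 9.25.
r(4) = 0.625, r(4.25) = 20/33, r(5) = 5/9, r(5.25) = 20/37, r(5.75) = 20/39, r(9.25) = 20/53.
Sum = Σ Δx_i · r(x_i).
Sum ≈ 2.909.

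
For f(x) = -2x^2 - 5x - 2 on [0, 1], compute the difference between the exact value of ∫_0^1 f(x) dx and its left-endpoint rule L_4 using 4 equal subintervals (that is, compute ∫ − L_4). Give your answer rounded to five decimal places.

-0.85417

Exact integral: ∫_0^1 f(x) dx ≈ -5.1666667.
L_4 = -4.3125.
Error ≈ -5.1666667 − (-4.3125) ≈ -0.85417.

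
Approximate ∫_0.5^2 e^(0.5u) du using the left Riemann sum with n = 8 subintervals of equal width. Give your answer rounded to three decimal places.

Δu = (2 − 0.5)/8 = 0.1875.
Left endpoints: 0.5, 0.6875, 0.875, 1.0625, 1.25, 1.4375, 1.625, 1.8125.
f(0.5) ≈ 1.284, f(0.6875) ≈ 1.410, f(0.875) ≈ 1.549, f(1.0625) ≈ 1.701, f(1.25) ≈ 1.868, f(1.4375) ≈ 2.052, f(1.625) ≈ 2.254, f(1.8125) ≈ 2.475.
Sum = Δu · [f(0.5) + f(0.6875) + f(0.875) + ...].
Sum ≈ 2.736.

2.736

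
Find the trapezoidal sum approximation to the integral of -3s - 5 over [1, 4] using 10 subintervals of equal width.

-37.5

Δs = (4 − 1)/10 = 0.3.
f(1) = -8, f(1.3) = -8.9, f(1.6) = -9.8, f(1.9) = -10.7, f(2.2) = -11.6, f(2.5) = -12.5, f(2.8) = -13.4, f(3.1) = -14.3, f(3.4) = -15.2, f(3.7) = -16.1, f(4) = -17.
T_10 = (Δs/2)·[f(s_0) + 2f(s_1) + ... + 2f(s_{9}) + f(s_10)].
Sum = -37.5.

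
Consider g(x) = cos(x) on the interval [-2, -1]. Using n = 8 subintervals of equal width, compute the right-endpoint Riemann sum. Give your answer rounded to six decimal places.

Δx = (-1 − (-2))/8 = 0.125.
Right endpoints: -1.875, -1.75, -1.625, -1.5, -1.375, -1.25, -1.125, -1.
g(-1.875) ≈ -0.299534, g(-1.75) ≈ -0.178246, g(-1.625) ≈ -0.054177, g(-1.5) ≈ 0.070737, g(-1.375) ≈ 0.194548, g(-1.25) ≈ 0.315322, g(-1.125) ≈ 0.431177, g(-1) ≈ 0.540302.
Sum = Δx · [g(-1.875) + g(-1.75) + g(-1.625) + ...].
Sum ≈ 0.127516.

0.127516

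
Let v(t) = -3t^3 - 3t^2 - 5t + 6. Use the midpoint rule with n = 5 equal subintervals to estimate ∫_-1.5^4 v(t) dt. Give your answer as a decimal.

-249.0503125

Δt = (4 − (-1.5))/5 = 1.1.
Midpoints: -0.95, 0.15, 1.25, 2.35, 3.45.
v(-0.95) = 10.614625, v(0.15) = 5.172375, v(1.25) = -10.796875, v(2.35) = -61.251125, v(3.45) = -170.148375.
Sum = Δt · [v(-0.95) + v(0.15) + v(1.25) + v(2.35) + v(3.45)].
Sum = -249.0503125.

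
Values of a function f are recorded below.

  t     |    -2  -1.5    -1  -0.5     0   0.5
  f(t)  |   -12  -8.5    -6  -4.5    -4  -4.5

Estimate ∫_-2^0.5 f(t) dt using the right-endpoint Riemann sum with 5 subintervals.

Δt = 0.5.
Sum = 0.5·[(-8.5) + (-6) + (-4.5) + (-4) + (-4.5)] = -13.75.

-13.75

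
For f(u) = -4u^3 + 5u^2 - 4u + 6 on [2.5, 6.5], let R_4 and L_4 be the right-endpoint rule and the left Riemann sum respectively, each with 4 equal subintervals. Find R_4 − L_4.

-872

R_4 = -1831.
L_4 = -959.
R_4 − L_4 = -872.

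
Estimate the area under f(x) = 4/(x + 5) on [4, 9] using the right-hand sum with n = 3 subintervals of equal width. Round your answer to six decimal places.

Δx = (9 − 4)/3 = 5/3.
Right endpoints: 17/3, 22/3, 9.
f(17/3) = 0.375, f(22/3) = 12/37, f(9) = 2/7.
Sum = Δx · [f(17/3) + f(22/3) + f(9)].
Sum ≈ 1.641731.

1.641731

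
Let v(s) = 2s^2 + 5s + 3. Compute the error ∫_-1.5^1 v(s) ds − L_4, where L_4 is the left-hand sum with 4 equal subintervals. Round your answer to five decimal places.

Exact integral: ∫_-1.5^1 v(s) ds ≈ 7.2916667.
L_4 = 4.4921875.
Error ≈ 7.2916667 − 4.4921875 ≈ 2.79948.

2.79948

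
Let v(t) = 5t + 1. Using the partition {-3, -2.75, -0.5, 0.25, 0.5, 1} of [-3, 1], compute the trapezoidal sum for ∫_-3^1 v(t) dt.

Subinterval widths: 0.25, 2.25, 0.75, 0.25, 0.5.
v(-3) = -14, v(-2.75) = -12.75, v(-0.5) = -1.5, v(0.25) = 2.25, v(0.5) = 3.5, v(1) = 6.
On each subinterval the trapezoid contributes (Δt_i/2)·[v(t_{i-1}) + v(t_i)].
Sum = -16.

-16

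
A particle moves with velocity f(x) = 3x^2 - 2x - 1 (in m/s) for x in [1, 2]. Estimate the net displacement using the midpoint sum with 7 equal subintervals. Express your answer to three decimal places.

2.995

Δx = (2 − 1)/7 = 1/7.
Midpoints: 15/14, 17/14, 19/14, 1.5, 23/14, 25/14, 27/14.
f(15/14) = 59/196, f(17/14) = 195/196, f(19/14) = 355/196, f(1.5) = 2.75, f(23/14) = 747/196, f(25/14) = 979/196, f(27/14) = 1235/196.
Sum = Δx · [f(15/14) + f(17/14) + f(19/14) + ...].
Sum ≈ 2.995.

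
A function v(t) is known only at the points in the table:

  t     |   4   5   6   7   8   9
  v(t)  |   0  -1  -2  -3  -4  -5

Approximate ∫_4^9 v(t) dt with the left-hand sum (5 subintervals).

-10

Δt = 1.
Sum = 1·[0 + (-1) + (-2) + (-3) + (-4)] = -10.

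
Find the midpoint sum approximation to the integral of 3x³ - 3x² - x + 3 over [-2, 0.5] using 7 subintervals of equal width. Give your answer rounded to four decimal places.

Δx = (0.5 − (-2))/7 = 5/14.
Midpoints: -51/28, -41/28, -31/28, -0.75, -11/28, -1/28, 9/28.
f(-51/28) = -510597/21952, f(-41/28) = -249967/21952, f(-31/28) = -79937/21952, f(-0.75) = 0.796875, f(-11/28) = 60323/21952, f(-1/28) = 66553/21952, f(9/28) = 54183/21952.
Sum = Δx · [f(-51/28) + f(-41/28) + f(-31/28) + ...].
Sum ≈ -10.4440.

-10.4440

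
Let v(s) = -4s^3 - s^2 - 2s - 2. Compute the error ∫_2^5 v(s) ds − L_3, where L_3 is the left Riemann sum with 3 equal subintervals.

-226

Exact integral: ∫_2^5 v(s) ds = -675.
L_3 = -449.
Error = -675 − (-449) = -226.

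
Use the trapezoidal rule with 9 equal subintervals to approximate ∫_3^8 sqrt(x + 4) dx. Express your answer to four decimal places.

15.3648

Δx = (8 − 3)/9 = 5/9.
f(3) ≈ 2.6458, f(32/9) ≈ 2.7487, f(37/9) ≈ 2.8480, f(14/3) ≈ 2.9439, f(47/9) ≈ 3.0368, f(52/9) ≈ 3.1269, f(19/3) ≈ 3.2146, f(62/9) ≈ 3.2998, f(67/9) ≈ 3.3830, f(8) ≈ 3.4641.
T_9 = (Δx/2)·[f(x_0) + 2f(x_1) + ... + 2f(x_{8}) + f(x_9)].
Sum ≈ 15.3648.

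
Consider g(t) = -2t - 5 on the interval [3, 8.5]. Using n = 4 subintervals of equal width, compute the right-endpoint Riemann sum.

Δt = (8.5 − 3)/4 = 1.375.
Right endpoints: 4.375, 5.75, 7.125, 8.5.
g(4.375) = -13.75, g(5.75) = -16.5, g(7.125) = -19.25, g(8.5) = -22.
Sum = Δt · [g(4.375) + g(5.75) + g(7.125) + g(8.5)].
Sum = -98.3125.

-98.3125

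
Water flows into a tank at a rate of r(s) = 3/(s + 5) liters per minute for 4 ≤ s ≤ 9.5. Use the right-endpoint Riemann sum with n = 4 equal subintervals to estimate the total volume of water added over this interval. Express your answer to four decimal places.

1.3474

Δs = (9.5 − 4)/4 = 1.375.
Right endpoints: 5.375, 6.75, 8.125, 9.5.
r(5.375) = 24/83, r(6.75) = 12/47, r(8.125) = 8/35, r(9.5) = 6/29.
Sum = Δs · [r(5.375) + r(6.75) + r(8.125) + r(9.5)].
Sum ≈ 1.3474.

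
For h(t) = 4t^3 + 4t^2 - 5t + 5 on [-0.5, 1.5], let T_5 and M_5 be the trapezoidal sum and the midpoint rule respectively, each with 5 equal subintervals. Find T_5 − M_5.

T_5 = 15.2.
M_5 = 14.4.
T_5 − M_5 = 0.8.

0.8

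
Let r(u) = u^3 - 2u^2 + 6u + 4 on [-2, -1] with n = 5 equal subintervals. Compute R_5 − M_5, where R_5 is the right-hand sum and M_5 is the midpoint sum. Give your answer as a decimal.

R_5 = -11.56.
M_5 = -13.395.
R_5 − M_5 = 1.835.

1.835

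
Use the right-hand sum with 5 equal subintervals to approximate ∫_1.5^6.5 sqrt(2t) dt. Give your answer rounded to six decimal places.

14.803995

Δt = (6.5 − 1.5)/5 = 1.
Right endpoints: 2.5, 3.5, 4.5, 5.5, 6.5.
f(2.5) ≈ 2.236068, f(3.5) ≈ 2.645751, f(4.5) ≈ 3.000000, f(5.5) ≈ 3.316625, f(6.5) ≈ 3.605551.
Sum = Δt · [f(2.5) + f(3.5) + f(4.5) + f(5.5) + f(6.5)].
Sum ≈ 14.803995.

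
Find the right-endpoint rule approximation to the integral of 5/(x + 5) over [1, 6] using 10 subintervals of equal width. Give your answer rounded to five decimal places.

2.93801

Δx = (6 − 1)/10 = 0.5.
Right endpoints: 1.5, 2, 2.5, 3, 3.5, 4, 4.5, 5, 5.5, 6.
f(1.5) = 10/13, f(2) = 5/7, f(2.5) = 2/3, f(3) = 0.625, f(3.5) = 10/17, f(4) = 5/9, f(4.5) = 10/19, f(5) = 0.5, f(5.5) = 10/21, f(6) = 5/11.
Sum = Δx · [f(1.5) + f(2) + f(2.5) + ...].
Sum ≈ 2.93801.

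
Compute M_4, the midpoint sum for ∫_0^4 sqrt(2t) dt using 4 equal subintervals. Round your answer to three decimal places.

Δt = (4 − 0)/4 = 1.
Midpoints: 0.5, 1.5, 2.5, 3.5.
f(0.5) ≈ 1.000, f(1.5) ≈ 1.732, f(2.5) ≈ 2.236, f(3.5) ≈ 2.646.
Sum = Δt · [f(0.5) + f(1.5) + f(2.5) + f(3.5)].
Sum ≈ 7.614.

7.614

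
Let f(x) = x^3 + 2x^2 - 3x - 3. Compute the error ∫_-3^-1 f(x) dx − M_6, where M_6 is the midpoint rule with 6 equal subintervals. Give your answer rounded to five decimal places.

Exact integral: ∫_-3^-1 f(x) dx ≈ 3.3333333.
M_6 ≈ 3.4074074.
Error ≈ 3.3333333 − 3.4074074 ≈ -0.07407.

-0.07407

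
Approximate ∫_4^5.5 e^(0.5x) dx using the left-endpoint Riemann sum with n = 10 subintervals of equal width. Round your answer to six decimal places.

Δx = (5.5 − 4)/10 = 0.15.
Left endpoints: 4, 4.15, 4.3, 4.45, 4.6, 4.75, 4.9, 5.05, 5.2, 5.35.
f(4) ≈ 7.389056, f(4.15) ≈ 7.964546, f(4.3) ≈ 8.584858, f(4.45) ≈ 9.253483, f(4.6) ≈ 9.974182, f(4.75) ≈ 10.751013, f(4.9) ≈ 11.588347, f(5.05) ≈ 12.490895, f(5.2) ≈ 13.463738, f(5.35) ≈ 14.512350.
Sum = Δx · [f(4) + f(4.15) + f(4.3) + ...].
Sum ≈ 15.895870.

15.895870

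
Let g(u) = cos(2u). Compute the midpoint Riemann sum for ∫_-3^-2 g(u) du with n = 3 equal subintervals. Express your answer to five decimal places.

0.24317

Δu = (-2 − (-3))/3 = 1/3.
Midpoints: -17/6, -2.5, -13/6.
g(-17/6) ≈ 0.81590, g(-2.5) ≈ 0.28366, g(-13/6) ≈ -0.37004.
Sum = Δu · [g(-17/6) + g(-2.5) + g(-13/6)].
Sum ≈ 0.24317.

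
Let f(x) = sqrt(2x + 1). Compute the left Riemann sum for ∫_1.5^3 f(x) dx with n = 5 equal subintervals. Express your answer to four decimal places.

3.4090

Δx = (3 − 1.5)/5 = 0.3.
Left endpoints: 1.5, 1.8, 2.1, 2.4, 2.7.
f(1.5) ≈ 2.0000, f(1.8) ≈ 2.1448, f(2.1) ≈ 2.2804, f(2.4) ≈ 2.4083, f(2.7) ≈ 2.5298.
Sum = Δx · [f(1.5) + f(1.8) + f(2.1) + f(2.4) + f(2.7)].
Sum ≈ 3.4090.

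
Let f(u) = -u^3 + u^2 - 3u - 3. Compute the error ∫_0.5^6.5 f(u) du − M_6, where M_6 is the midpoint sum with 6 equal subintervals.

Exact integral: ∫_0.5^6.5 f(u) du = -435.75.
M_6 = -431.
Error = -435.75 − (-431) = -4.75.

-4.75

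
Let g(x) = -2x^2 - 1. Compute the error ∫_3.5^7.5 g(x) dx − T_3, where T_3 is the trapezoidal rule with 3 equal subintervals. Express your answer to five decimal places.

Exact integral: ∫_3.5^7.5 g(x) dx ≈ -256.6666667.
T_3 ≈ -259.0370370.
Error ≈ -256.6666667 − (-259.0370370) ≈ 2.37037.

2.37037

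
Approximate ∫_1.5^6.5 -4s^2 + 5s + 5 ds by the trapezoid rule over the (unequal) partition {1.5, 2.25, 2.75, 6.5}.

Subinterval widths: 0.75, 0.5, 3.75.
f(1.5) = 3.5, f(2.25) = -4, f(2.75) = -11.5, f(6.5) = -131.5.
On each subinterval the trapezoid contributes (Δs_i/2)·[f(s_{i-1}) + f(s_i)].
Sum = -272.1875.

-272.1875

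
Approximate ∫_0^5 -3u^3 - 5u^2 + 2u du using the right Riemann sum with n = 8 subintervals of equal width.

-814.16015625

Δu = (5 − 0)/8 = 0.625.
Right endpoints: 0.625, 1.25, 1.875, 2.5, 3.125, 3.75, 4.375, 5.
f(0.625) = -735/512, f(1.25) = -11.171875, f(1.875) = -17205/512, f(2.5) = -73.125, f(3.125) = -68675/512, f(3.75) = -221.015625, f(4.375) = -173145/512, f(5) = -490.
Sum = Δu · [f(0.625) + f(1.25) + f(1.875) + ...].
Sum = -814.16015625.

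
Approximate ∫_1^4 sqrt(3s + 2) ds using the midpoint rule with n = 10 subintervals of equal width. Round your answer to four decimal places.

9.1572

Δs = (4 − 1)/10 = 0.3.
Midpoints: 1.15, 1.45, 1.75, 2.05, 2.35, 2.65, 2.95, 3.25, 3.55, 3.85.
f(1.15) ≈ 2.3345, f(1.45) ≈ 2.5199, f(1.75) ≈ 2.6926, f(2.05) ≈ 2.8548, f(2.35) ≈ 3.0083, f(2.65) ≈ 3.1544, f(2.95) ≈ 3.2939, f(3.25) ≈ 3.4278, f(3.55) ≈ 3.5567, f(3.85) ≈ 3.6810.
Sum = Δs · [f(1.15) + f(1.45) + f(1.75) + ...].
Sum ≈ 9.1572.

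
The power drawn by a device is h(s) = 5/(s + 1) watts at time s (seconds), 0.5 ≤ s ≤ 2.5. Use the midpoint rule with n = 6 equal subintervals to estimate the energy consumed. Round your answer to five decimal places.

Δs = (2.5 − 0.5)/6 = 1/3.
Midpoints: 2/3, 1, 4/3, 5/3, 2, 7/3.
h(2/3) = 3, h(1) = 2.5, h(4/3) = 15/7, h(5/3) = 1.875, h(2) = 5/3, h(7/3) = 1.5.
Sum = Δs · [h(2/3) + h(1) + h(4/3) + ...].
Sum ≈ 4.22817.

4.22817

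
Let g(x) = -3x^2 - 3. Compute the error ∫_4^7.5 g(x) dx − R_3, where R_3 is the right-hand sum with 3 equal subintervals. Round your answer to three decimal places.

Exact integral: ∫_4^7.5 g(x) dx = -368.375.
R_3 ≈ -441.19444.
Error ≈ -368.375 − (-441.19444) ≈ 72.819.

72.819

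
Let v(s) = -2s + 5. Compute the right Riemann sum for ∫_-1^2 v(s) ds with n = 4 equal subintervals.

Δs = (2 − (-1))/4 = 0.75.
Right endpoints: -0.25, 0.5, 1.25, 2.
v(-0.25) = 5.5, v(0.5) = 4, v(1.25) = 2.5, v(2) = 1.
Sum = Δs · [v(-0.25) + v(0.5) + v(1.25) + v(2)].
Sum = 9.75.

9.75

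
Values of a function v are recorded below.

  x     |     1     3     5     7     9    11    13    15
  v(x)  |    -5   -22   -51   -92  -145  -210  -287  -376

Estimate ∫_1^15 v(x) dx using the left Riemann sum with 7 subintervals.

Δx = 2.
Sum = 2·[(-5) + (-22) + (-51) + (-92) + (-145) + (-210) + (-287)] = -1624.

-1624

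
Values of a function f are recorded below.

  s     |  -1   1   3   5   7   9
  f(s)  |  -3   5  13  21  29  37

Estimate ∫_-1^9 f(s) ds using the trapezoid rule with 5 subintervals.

170

Δs = 2.
T_5 = (2/2)·[(-3) + 2·5 + 2·13 + 2·21 + 2·29 + 37] = 170.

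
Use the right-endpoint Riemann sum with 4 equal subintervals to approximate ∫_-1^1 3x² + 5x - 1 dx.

2.75

Δx = (1 − (-1))/4 = 0.5.
Right endpoints: -0.5, 0, 0.5, 1.
f(-0.5) = -2.75, f(0) = -1, f(0.5) = 2.25, f(1) = 7.
Sum = Δx · [f(-0.5) + f(0) + f(0.5) + f(1)].
Sum = 2.75.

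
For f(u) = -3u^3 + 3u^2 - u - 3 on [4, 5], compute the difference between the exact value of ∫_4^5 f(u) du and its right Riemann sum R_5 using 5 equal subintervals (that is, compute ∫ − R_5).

15.95

Exact integral: ∫_4^5 f(u) du = -223.25.
R_5 = -239.2.
Error = -223.25 − (-239.2) = 15.95.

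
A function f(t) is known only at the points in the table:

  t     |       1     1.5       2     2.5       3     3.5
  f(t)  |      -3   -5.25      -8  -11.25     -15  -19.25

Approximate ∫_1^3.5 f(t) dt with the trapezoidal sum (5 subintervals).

Δt = 0.5.
T_5 = (0.5/2)·[(-3) + 2·(-5.25) + 2·(-8) + 2·(-11.25) + 2·(-15) + (-19.25)] = -25.3125.

-25.3125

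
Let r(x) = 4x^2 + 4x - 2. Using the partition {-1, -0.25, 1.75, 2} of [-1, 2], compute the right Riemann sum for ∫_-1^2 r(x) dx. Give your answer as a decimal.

37.9375

Subinterval widths: 0.75, 2, 0.25.
Right endpoints: -0.25, 1.75, 2.
r(-0.25) = -2.75, r(1.75) = 17.25, r(2) = 22.
Sum = Σ Δx_i · r(x_i).
Sum = 37.9375.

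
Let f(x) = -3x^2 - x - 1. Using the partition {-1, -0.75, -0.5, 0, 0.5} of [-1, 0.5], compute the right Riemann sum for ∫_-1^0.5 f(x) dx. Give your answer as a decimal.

Subinterval widths: 0.25, 0.25, 0.5, 0.5.
Right endpoints: -0.75, -0.5, 0, 0.5.
f(-0.75) = -1.9375, f(-0.5) = -1.25, f(0) = -1, f(0.5) = -2.25.
Sum = Σ Δx_i · f(x_i).
Sum = -2.421875.

-2.421875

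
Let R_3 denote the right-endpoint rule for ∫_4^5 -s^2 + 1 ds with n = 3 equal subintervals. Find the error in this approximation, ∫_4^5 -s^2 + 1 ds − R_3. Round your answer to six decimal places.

1.518519

Exact integral: ∫_4^5 f(s) ds ≈ -19.33333333.
R_3 ≈ -20.85185185.
Error ≈ -19.33333333 − (-20.85185185) ≈ 1.518519.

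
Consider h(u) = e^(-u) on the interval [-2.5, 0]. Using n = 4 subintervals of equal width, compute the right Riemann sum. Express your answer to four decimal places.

8.0496

Δu = (0 − (-2.5))/4 = 0.625.
Right endpoints: -1.875, -1.25, -0.625, 0.
h(-1.875) ≈ 6.5208, h(-1.25) ≈ 3.4903, h(-0.625) ≈ 1.8682, h(0) ≈ 1.0000.
Sum = Δu · [h(-1.875) + h(-1.25) + h(-0.625) + h(0)].
Sum ≈ 8.0496.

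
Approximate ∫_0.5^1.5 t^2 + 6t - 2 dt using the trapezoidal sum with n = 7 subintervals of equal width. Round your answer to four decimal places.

Δt = (1.5 − 0.5)/7 = 1/7.
f(0.5) = 1.25, f(9/14) = 445/196, f(11/14) = 653/196, f(13/14) = 869/196, f(15/14) = 1093/196, f(17/14) = 1325/196, f(19/14) = 1565/196, f(1.5) = 9.25.
T_7 = (Δt/2)·[f(t_0) + 2f(t_1) + ... + 2f(t_{6}) + f(t_7)].
Sum ≈ 5.0867.

5.0867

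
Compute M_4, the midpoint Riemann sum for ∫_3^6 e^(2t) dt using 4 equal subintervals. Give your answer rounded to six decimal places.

Δt = (6 − 3)/4 = 0.75.
Midpoints: 3.375, 4.125, 4.875, 5.625.
f(3.375) ≈ 854.058763, f(4.125) ≈ 3827.625821, f(4.875) ≈ 17154.228809, f(5.625) ≈ 76879.919765.
Sum = Δt · [f(3.375) + f(4.125) + f(4.875) + f(5.625)].
Sum ≈ 74036.874868.

74036.874868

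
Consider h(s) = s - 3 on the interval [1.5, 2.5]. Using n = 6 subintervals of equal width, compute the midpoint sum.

Δs = (2.5 − 1.5)/6 = 1/6.
Midpoints: 19/12, 1.75, 23/12, 25/12, 2.25, 29/12.
h(19/12) = -17/12, h(1.75) = -1.25, h(23/12) = -13/12, h(25/12) = -11/12, h(2.25) = -0.75, h(29/12) = -7/12.
Sum = Δs · [h(19/12) + h(1.75) + h(23/12) + ...].
Sum = -1.

-1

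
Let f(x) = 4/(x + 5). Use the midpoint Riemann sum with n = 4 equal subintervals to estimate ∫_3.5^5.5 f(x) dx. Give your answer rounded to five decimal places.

0.84504

Δx = (5.5 − 3.5)/4 = 0.5.
Midpoints: 3.75, 4.25, 4.75, 5.25.
f(3.75) = 16/35, f(4.25) = 16/37, f(4.75) = 16/39, f(5.25) = 16/41.
Sum = Δx · [f(3.75) + f(4.25) + f(4.75) + f(5.25)].
Sum ≈ 0.84504.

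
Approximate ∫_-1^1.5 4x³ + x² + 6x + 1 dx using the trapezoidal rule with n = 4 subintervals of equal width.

12.421875

Δx = (1.5 − (-1))/4 = 0.625.
f(-1) = -8, f(-0.375) = -1.3203125, f(0.25) = 2.625, f(0.875) = 9.6953125, f(1.5) = 25.75.
T_4 = (Δx/2)·[f(x_0) + 2f(x_1) + 2f(x_2) + 2f(x_3) + f(x_4)].
Sum = 12.421875.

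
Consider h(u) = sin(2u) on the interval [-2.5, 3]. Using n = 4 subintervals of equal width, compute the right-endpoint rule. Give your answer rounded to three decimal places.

-0.944

Δu = (3 − (-2.5))/4 = 1.375.
Right endpoints: -1.125, 0.25, 1.625, 3.
h(-1.125) ≈ -0.778, h(0.25) ≈ 0.479, h(1.625) ≈ -0.108, h(3) ≈ -0.279.
Sum = Δu · [h(-1.125) + h(0.25) + h(1.625) + h(3)].
Sum ≈ -0.944.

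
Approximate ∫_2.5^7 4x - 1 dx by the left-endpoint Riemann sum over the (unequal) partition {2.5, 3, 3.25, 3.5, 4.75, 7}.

Subinterval widths: 0.5, 0.25, 0.25, 1.25, 2.25.
Left endpoints: 2.5, 3, 3.25, 3.5, 4.75.
f(2.5) = 9, f(3) = 11, f(3.25) = 12, f(3.5) = 13, f(4.75) = 18.
Sum = Σ Δx_i · f(x_i).
Sum = 67.

67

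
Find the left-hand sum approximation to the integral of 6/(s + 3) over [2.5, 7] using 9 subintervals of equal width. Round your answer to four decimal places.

3.7126

Δs = (7 − 2.5)/9 = 0.5.
Left endpoints: 2.5, 3, 3.5, 4, 4.5, 5, 5.5, 6, 6.5.
f(2.5) = 12/11, f(3) = 1, f(3.5) = 12/13, f(4) = 6/7, f(4.5) = 0.8, f(5) = 0.75, f(5.5) = 12/17, f(6) = 2/3, f(6.5) = 12/19.
Sum = Δs · [f(2.5) + f(3) + f(3.5) + ...].
Sum ≈ 3.7126.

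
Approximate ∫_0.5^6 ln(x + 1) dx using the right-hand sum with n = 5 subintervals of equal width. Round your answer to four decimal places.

Δx = (6 − 0.5)/5 = 1.1.
Right endpoints: 1.6, 2.7, 3.8, 4.9, 6.
f(1.6) ≈ 0.9555, f(2.7) ≈ 1.3083, f(3.8) ≈ 1.5686, f(4.9) ≈ 1.7750, f(6) ≈ 1.9459.
Sum = Δx · [f(1.6) + f(2.7) + f(3.8) + f(4.9) + f(6)].
Sum ≈ 8.3087.

8.3087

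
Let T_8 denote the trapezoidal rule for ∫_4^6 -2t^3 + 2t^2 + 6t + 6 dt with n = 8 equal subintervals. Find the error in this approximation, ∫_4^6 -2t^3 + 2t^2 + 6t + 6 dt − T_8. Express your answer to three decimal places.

0.583

Exact integral: ∫_4^6 f(t) dt ≈ -346.66667.
T_8 = -347.25.
Error ≈ -346.66667 − (-347.25) ≈ 0.583.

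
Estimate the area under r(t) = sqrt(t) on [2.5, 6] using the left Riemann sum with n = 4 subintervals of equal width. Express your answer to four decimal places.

Δt = (6 − 2.5)/4 = 0.875.
Left endpoints: 2.5, 3.375, 4.25, 5.125.
r(2.5) ≈ 1.5811, r(3.375) ≈ 1.8371, r(4.25) ≈ 2.0616, r(5.125) ≈ 2.2638.
Sum = Δt · [r(2.5) + r(3.375) + r(4.25) + r(5.125)].
Sum ≈ 6.7757.

6.7757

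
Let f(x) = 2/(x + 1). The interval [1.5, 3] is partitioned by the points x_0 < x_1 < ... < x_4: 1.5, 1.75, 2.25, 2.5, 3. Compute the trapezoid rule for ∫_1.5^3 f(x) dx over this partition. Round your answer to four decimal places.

0.9428

Subinterval widths: 0.25, 0.5, 0.25, 0.5.
f(1.5) = 0.8, f(1.75) = 8/11, f(2.25) = 8/13, f(2.5) = 4/7, f(3) = 0.5.
On each subinterval the trapezoid contributes (Δx_i/2)·[f(x_{i-1}) + f(x_i)].
Sum ≈ 0.9428.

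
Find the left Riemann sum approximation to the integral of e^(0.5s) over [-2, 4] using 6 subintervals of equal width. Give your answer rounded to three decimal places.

10.823

Δs = (4 − (-2))/6 = 1.
Left endpoints: -2, -1, 0, 1, 2, 3.
f(-2) ≈ 0.368, f(-1) ≈ 0.607, f(0) ≈ 1.000, f(1) ≈ 1.649, f(2) ≈ 2.718, f(3) ≈ 4.482.
Sum = Δs · [f(-2) + f(-1) + f(0) + ...].
Sum ≈ 10.823.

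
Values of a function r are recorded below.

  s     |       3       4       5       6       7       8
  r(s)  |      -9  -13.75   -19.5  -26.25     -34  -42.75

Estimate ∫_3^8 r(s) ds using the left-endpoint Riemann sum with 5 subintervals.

Δs = 1.
Sum = 1·[(-9) + (-13.75) + (-19.5) + (-26.25) + (-34)] = -102.5.

-102.5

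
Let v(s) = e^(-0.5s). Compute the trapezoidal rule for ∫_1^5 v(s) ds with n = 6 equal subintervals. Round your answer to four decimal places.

1.0586

Δs = (5 − 1)/6 = 2/3.
v(1) ≈ 0.6065, v(5/3) ≈ 0.4346, v(7/3) ≈ 0.3114, v(3) ≈ 0.2231, v(11/3) ≈ 0.1599, v(13/3) ≈ 0.1146, v(5) ≈ 0.0821.
T_6 = (Δs/2)·[v(s_0) + 2v(s_1) + ... + 2v(s_{5}) + v(s_6)].
Sum ≈ 1.0586.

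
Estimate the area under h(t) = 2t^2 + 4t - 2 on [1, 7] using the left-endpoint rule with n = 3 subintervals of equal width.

200

Δt = (7 − 1)/3 = 2.
Left endpoints: 1, 3, 5.
h(1) = 4, h(3) = 28, h(5) = 68.
Sum = Δt · [h(1) + h(3) + h(5)].
Sum = 200.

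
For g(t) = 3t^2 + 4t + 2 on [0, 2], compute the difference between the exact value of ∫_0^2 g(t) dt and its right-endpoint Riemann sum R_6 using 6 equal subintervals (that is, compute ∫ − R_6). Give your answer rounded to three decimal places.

Exact integral: ∫_0^2 g(t) dt = 20.
R_6 ≈ 23.44444.
Error ≈ 20 − 23.44444 ≈ -3.444.

-3.444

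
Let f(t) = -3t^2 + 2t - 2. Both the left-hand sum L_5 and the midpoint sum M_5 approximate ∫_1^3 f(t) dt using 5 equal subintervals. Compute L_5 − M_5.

L_5 = -18.16.
M_5 = -21.92.
L_5 − M_5 = 3.76.

3.76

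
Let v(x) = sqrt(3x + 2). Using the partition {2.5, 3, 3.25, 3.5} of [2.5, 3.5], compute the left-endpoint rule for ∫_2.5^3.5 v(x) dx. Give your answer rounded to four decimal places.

3.2272

Subinterval widths: 0.5, 0.25, 0.25.
Left endpoints: 2.5, 3, 3.25.
v(2.5) ≈ 3.0822, v(3) ≈ 3.3166, v(3.25) ≈ 3.4278.
Sum = Σ Δx_i · v(x_i).
Sum ≈ 3.2272.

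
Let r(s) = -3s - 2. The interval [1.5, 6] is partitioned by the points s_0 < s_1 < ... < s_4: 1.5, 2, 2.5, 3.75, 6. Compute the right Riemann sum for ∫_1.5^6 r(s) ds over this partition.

Subinterval widths: 0.5, 0.5, 1.25, 2.25.
Right endpoints: 2, 2.5, 3.75, 6.
r(2) = -8, r(2.5) = -9.5, r(3.75) = -13.25, r(6) = -20.
Sum = Σ Δs_i · r(s_i).
Sum = -70.3125.

-70.3125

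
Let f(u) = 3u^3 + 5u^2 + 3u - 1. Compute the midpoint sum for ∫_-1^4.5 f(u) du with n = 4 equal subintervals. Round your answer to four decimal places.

Δu = (4.5 − (-1))/4 = 1.375.
Midpoints: -0.3125, 1.0625, 2.4375, 3.8125.
f(-0.3125) = -6311/4096, f(1.0625) = 46819/4096, f(2.4375) = 325493/4096, f(3.8125) = 1021375/4096.
Sum = Δu · [f(-0.3125) + f(1.0625) + f(2.4375) + f(3.8125)].
Sum ≈ 465.7329.

465.7329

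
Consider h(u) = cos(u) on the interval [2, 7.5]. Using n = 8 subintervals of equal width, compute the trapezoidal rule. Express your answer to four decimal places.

Δu = (7.5 − 2)/8 = 0.6875.
h(2) ≈ -0.4161, h(2.6875) ≈ -0.8987, h(3.375) ≈ -0.9729, h(4.0625) ≈ -0.6051, h(4.75) ≈ 0.0376, h(5.4375) ≈ 0.6632, h(6.125) ≈ 0.9875, h(6.8125) ≈ 0.8632, h(7.5) ≈ 0.3466.
T_8 = (Δu/2)·[h(u_0) + 2h(u_1) + ... + 2h(u_{7}) + h(u_8)].
Sum ≈ 0.0276.

0.0276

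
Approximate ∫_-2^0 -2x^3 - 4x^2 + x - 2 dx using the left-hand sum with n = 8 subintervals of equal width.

-8.875

Δx = (0 − (-2))/8 = 0.25.
Left endpoints: -2, -1.75, -1.5, -1.25, -1, -0.75, -0.5, -0.25.
f(-2) = -4, f(-1.75) = -5.28125, f(-1.5) = -5.75, f(-1.25) = -5.59375, f(-1) = -5, f(-0.75) = -4.15625, f(-0.5) = -3.25, f(-0.25) = -2.46875.
Sum = Δx · [f(-2) + f(-1.75) + f(-1.5) + ...].
Sum = -8.875.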